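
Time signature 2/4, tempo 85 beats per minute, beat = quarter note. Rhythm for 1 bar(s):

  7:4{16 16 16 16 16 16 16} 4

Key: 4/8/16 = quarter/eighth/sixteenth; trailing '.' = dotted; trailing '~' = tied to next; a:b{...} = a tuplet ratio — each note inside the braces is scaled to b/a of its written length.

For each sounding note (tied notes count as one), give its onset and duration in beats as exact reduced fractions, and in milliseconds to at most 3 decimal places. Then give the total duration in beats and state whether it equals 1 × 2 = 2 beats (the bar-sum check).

1) 0.0ms=0b +100.84ms=1/7b
2) 100.84ms=1/7b +100.84ms=1/7b
3) 201.681ms=2/7b +100.84ms=1/7b
4) 302.521ms=3/7b +100.84ms=1/7b
5) 403.361ms=4/7b +100.84ms=1/7b
6) 504.202ms=5/7b +100.84ms=1/7b
7) 605.042ms=6/7b +100.84ms=1/7b
8) 705.882ms=1b +705.882ms=1b
Σ=2b of 2 (85bpm 2/4) — PASS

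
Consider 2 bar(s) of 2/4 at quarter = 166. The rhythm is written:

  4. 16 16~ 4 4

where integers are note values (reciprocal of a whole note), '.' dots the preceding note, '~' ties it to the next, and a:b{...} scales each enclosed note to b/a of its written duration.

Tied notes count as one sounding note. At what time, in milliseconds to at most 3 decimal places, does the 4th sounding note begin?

1. 0.0ms @ 0 + 542.169ms (3/2)
2. 542.169ms @ 3/2 + 90.361ms (1/4)
3. 632.53ms @ 7/4 + 451.807ms (5/4)
4. 1084.337ms @ 3 + 361.446ms (1)

note 4 onset = 3b = 1084.337ms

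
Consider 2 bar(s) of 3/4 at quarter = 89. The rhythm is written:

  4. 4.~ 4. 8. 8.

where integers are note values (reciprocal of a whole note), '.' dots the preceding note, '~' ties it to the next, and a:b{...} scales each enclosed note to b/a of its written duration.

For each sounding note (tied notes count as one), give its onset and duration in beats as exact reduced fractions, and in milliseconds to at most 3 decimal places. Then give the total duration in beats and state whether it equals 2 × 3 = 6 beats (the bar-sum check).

1) 0.0ms=0b +1011.236ms=3/2b
2) 1011.236ms=3/2b +2022.472ms=3b
3) 3033.708ms=9/2b +505.618ms=3/4b
4) 3539.326ms=21/4b +505.618ms=3/4b
Σ=6b of 6 (89bpm 3/4) — PASS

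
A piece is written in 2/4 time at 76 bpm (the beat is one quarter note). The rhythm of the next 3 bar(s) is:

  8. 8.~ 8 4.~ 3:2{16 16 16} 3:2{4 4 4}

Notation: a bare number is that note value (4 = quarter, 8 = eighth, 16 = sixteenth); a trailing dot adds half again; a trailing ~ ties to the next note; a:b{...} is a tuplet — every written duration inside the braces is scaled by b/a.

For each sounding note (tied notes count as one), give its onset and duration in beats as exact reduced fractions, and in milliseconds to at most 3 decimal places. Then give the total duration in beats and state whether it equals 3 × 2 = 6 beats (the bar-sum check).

1) 0.0ms=0b +592.105ms=3/4b
2) 592.105ms=3/4b +986.842ms=5/4b
3) 1578.947ms=2b +1315.789ms=5/3b
4) 2894.737ms=11/3b +131.579ms=1/6b
5) 3026.316ms=23/6b +131.579ms=1/6b
6) 3157.895ms=4b +526.316ms=2/3b
7) 3684.211ms=14/3b +526.316ms=2/3b
8) 4210.526ms=16/3b +526.316ms=2/3b
Σ=6b of 6 (76bpm 2/4) — PASS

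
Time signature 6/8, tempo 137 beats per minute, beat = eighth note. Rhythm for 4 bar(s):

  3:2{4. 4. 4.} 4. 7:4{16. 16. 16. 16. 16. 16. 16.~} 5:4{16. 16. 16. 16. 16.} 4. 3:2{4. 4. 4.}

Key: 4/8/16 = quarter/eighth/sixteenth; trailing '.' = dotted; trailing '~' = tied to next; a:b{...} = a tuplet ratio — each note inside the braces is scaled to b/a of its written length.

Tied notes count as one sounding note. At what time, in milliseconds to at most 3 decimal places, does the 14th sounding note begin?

note 14 onset = 69/5b = 6043.796ms

1. 0.0ms @ 0 + 875.912ms (2)
2. 875.912ms @ 2 + 875.912ms (2)
3. 1751.825ms @ 4 + 875.912ms (2)
4. 2627.737ms @ 6 + 1313.869ms (3)
5. 3941.606ms @ 9 + 187.696ms (3/7)
6. 4129.301ms @ 66/7 + 187.696ms (3/7)
7. 4316.997ms @ 69/7 + 187.696ms (3/7)
8. 4504.692ms @ 72/7 + 187.696ms (3/7)
9. 4692.388ms @ 75/7 + 187.696ms (3/7)
10. 4880.083ms @ 78/7 + 187.696ms (3/7)
11. 5067.779ms @ 81/7 + 450.469ms (36/35)
12. 5518.248ms @ 63/5 + 262.774ms (3/5)
13. 5781.022ms @ 66/5 + 262.774ms (3/5)
14. 6043.796ms @ 69/5 + 262.774ms (3/5)
15. 6306.569ms @ 72/5 + 262.774ms (3/5)
16. 6569.343ms @ 15 + 1313.869ms (3)
17. 7883.212ms @ 18 + 875.912ms (2)
18. 8759.124ms @ 20 + 875.912ms (2)
19. 9635.036ms @ 22 + 875.912ms (2)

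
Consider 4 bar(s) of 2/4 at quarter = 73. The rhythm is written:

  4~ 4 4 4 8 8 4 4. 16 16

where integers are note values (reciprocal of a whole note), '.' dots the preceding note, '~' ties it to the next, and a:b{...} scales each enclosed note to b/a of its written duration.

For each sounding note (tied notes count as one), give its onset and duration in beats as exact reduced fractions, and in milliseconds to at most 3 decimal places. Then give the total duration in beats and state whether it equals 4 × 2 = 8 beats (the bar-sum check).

1) 0.0ms=0b +1643.836ms=2b
2) 1643.836ms=2b +821.918ms=1b
3) 2465.753ms=3b +821.918ms=1b
4) 3287.671ms=4b +410.959ms=1/2b
5) 3698.63ms=9/2b +410.959ms=1/2b
6) 4109.589ms=5b +821.918ms=1b
7) 4931.507ms=6b +1232.877ms=3/2b
8) 6164.384ms=15/2b +205.479ms=1/4b
9) 6369.863ms=31/4b +205.479ms=1/4b
Σ=8b of 8 (73bpm 2/4) — PASS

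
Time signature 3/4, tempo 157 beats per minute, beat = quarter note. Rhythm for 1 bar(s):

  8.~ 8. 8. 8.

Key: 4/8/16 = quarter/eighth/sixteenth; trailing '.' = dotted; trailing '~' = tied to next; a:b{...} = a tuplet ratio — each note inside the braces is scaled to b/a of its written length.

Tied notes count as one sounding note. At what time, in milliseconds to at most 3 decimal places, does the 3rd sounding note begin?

1. 0.0ms @ 0 + 573.248ms (3/2)
2. 573.248ms @ 3/2 + 286.624ms (3/4)
3. 859.873ms @ 9/4 + 286.624ms (3/4)

note 3 onset = 9/4b = 859.873ms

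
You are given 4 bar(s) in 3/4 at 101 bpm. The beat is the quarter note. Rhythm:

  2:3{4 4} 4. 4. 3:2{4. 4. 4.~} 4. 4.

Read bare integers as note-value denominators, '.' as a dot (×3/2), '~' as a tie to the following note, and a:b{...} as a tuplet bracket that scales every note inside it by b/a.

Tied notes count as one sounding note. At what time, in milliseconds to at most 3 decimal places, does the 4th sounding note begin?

1. 0.0ms @ 0 + 891.089ms (3/2)
2. 891.089ms @ 3/2 + 891.089ms (3/2)
3. 1782.178ms @ 3 + 891.089ms (3/2)
4. 2673.267ms @ 9/2 + 891.089ms (3/2)
5. 3564.356ms @ 6 + 594.059ms (1)
6. 4158.416ms @ 7 + 594.059ms (1)
7. 4752.475ms @ 8 + 1485.149ms (5/2)
8. 6237.624ms @ 21/2 + 891.089ms (3/2)

note 4 onset = 9/2b = 2673.267ms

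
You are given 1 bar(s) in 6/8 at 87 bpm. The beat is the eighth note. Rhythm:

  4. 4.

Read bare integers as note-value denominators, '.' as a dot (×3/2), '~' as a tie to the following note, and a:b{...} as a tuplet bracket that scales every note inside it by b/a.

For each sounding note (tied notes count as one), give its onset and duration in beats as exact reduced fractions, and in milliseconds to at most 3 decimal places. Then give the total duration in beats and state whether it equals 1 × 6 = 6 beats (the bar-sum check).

1) 0.0ms=0b +2068.966ms=3b
2) 2068.966ms=3b +2068.966ms=3b
Σ=6b of 6 (87bpm 6/8) — PASS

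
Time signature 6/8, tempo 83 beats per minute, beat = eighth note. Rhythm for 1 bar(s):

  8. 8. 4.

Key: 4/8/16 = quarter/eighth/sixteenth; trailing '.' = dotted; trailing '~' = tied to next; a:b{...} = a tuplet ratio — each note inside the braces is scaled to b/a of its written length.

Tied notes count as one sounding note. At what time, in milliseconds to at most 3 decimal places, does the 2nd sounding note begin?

1. 0.0ms @ 0 + 1084.337ms (3/2)
2. 1084.337ms @ 3/2 + 1084.337ms (3/2)
3. 2168.675ms @ 3 + 2168.675ms (3)

note 2 onset = 3/2b = 1084.337ms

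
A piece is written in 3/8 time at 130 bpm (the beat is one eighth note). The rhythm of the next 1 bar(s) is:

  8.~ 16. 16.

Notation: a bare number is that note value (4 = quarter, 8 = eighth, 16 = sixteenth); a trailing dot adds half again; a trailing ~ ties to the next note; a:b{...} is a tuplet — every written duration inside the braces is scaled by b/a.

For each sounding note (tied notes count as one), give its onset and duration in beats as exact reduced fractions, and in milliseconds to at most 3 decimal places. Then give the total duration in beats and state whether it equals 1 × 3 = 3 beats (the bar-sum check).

1) 0.0ms=0b +1038.462ms=9/4b
2) 1038.462ms=9/4b +346.154ms=3/4b
Σ=3b of 3 (130bpm 3/8) — PASS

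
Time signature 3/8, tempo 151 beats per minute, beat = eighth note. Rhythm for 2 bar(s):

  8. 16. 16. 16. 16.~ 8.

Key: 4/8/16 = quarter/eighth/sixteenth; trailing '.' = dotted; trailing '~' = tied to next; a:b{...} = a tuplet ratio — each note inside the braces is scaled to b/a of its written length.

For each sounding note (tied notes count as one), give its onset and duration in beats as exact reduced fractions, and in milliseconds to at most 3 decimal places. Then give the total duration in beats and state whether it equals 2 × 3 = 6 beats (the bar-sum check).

1) 0.0ms=0b +596.026ms=3/2b
2) 596.026ms=3/2b +298.013ms=3/4b
3) 894.04ms=9/4b +298.013ms=3/4b
4) 1192.053ms=3b +298.013ms=3/4b
5) 1490.066ms=15/4b +894.04ms=9/4b
Σ=6b of 6 (151bpm 3/8) — PASS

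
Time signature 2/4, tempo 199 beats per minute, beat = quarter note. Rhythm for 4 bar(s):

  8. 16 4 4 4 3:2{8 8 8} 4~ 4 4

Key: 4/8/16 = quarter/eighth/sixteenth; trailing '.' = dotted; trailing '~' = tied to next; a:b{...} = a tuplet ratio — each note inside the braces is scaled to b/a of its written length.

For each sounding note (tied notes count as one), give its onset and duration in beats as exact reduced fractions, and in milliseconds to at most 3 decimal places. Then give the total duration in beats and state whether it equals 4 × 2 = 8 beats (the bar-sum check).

1) 0.0ms=0b +226.131ms=3/4b
2) 226.131ms=3/4b +75.377ms=1/4b
3) 301.508ms=1b +301.508ms=1b
4) 603.015ms=2b +301.508ms=1b
5) 904.523ms=3b +301.508ms=1b
6) 1206.03ms=4b +100.503ms=1/3b
7) 1306.533ms=13/3b +100.503ms=1/3b
8) 1407.035ms=14/3b +100.503ms=1/3b
9) 1507.538ms=5b +603.015ms=2b
10) 2110.553ms=7b +301.508ms=1b
Σ=8b of 8 (199bpm 2/4) — PASS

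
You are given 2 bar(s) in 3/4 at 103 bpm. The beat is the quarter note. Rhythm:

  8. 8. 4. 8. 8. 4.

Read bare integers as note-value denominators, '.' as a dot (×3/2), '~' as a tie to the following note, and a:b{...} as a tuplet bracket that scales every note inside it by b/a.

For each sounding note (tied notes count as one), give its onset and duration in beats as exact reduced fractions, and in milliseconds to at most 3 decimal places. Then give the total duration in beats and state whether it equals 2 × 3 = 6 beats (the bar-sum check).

1) 0.0ms=0b +436.893ms=3/4b
2) 436.893ms=3/4b +436.893ms=3/4b
3) 873.786ms=3/2b +873.786ms=3/2b
4) 1747.573ms=3b +436.893ms=3/4b
5) 2184.466ms=15/4b +436.893ms=3/4b
6) 2621.359ms=9/2b +873.786ms=3/2b
Σ=6b of 6 (103bpm 3/4) — PASS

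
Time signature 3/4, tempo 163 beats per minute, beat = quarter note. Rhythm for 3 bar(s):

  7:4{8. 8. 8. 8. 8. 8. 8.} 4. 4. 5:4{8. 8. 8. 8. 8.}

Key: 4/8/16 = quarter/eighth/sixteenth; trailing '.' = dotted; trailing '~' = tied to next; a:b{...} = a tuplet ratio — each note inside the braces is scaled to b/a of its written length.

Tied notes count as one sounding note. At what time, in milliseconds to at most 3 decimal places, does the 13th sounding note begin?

1. 0.0ms @ 0 + 157.756ms (3/7)
2. 157.756ms @ 3/7 + 157.756ms (3/7)
3. 315.513ms @ 6/7 + 157.756ms (3/7)
4. 473.269ms @ 9/7 + 157.756ms (3/7)
5. 631.025ms @ 12/7 + 157.756ms (3/7)
6. 788.782ms @ 15/7 + 157.756ms (3/7)
7. 946.538ms @ 18/7 + 157.756ms (3/7)
8. 1104.294ms @ 3 + 552.147ms (3/2)
9. 1656.442ms @ 9/2 + 552.147ms (3/2)
10. 2208.589ms @ 6 + 220.859ms (3/5)
11. 2429.448ms @ 33/5 + 220.859ms (3/5)
12. 2650.307ms @ 36/5 + 220.859ms (3/5)
13. 2871.166ms @ 39/5 + 220.859ms (3/5)
14. 3092.025ms @ 42/5 + 220.859ms (3/5)

note 13 onset = 39/5b = 2871.166ms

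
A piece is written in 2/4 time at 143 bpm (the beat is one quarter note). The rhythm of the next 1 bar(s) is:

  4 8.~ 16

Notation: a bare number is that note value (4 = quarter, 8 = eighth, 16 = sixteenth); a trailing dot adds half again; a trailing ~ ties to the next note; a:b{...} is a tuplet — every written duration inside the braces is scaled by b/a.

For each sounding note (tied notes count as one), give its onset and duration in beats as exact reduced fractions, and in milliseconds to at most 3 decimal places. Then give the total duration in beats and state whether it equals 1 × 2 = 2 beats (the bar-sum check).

1) 0.0ms=0b +419.58ms=1b
2) 419.58ms=1b +419.58ms=1b
Σ=2b of 2 (143bpm 2/4) — PASS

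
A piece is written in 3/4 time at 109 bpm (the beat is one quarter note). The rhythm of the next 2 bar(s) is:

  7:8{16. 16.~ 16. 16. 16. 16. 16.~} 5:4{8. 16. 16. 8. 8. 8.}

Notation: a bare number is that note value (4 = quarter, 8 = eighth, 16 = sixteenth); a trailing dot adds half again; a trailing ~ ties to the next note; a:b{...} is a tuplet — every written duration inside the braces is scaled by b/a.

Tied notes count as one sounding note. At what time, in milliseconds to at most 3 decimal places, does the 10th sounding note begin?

note 10 onset = 24/5b = 2642.202ms

1. 0.0ms @ 0 + 235.911ms (3/7)
2. 235.911ms @ 3/7 + 471.822ms (6/7)
3. 707.733ms @ 9/7 + 235.911ms (3/7)
4. 943.644ms @ 12/7 + 235.911ms (3/7)
5. 1179.554ms @ 15/7 + 235.911ms (3/7)
6. 1415.465ms @ 18/7 + 566.186ms (36/35)
7. 1981.651ms @ 18/5 + 165.138ms (3/10)
8. 2146.789ms @ 39/10 + 165.138ms (3/10)
9. 2311.927ms @ 21/5 + 330.275ms (3/5)
10. 2642.202ms @ 24/5 + 330.275ms (3/5)
11. 2972.477ms @ 27/5 + 330.275ms (3/5)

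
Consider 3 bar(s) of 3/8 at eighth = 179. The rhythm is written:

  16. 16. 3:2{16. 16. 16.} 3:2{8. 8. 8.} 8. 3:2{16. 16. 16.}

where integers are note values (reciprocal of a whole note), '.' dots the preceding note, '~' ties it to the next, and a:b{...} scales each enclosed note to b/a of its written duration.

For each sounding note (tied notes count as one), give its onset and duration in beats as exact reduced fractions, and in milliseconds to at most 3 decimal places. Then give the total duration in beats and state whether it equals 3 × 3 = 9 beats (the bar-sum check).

1) 0.0ms=0b +251.397ms=3/4b
2) 251.397ms=3/4b +251.397ms=3/4b
3) 502.793ms=3/2b +167.598ms=1/2b
4) 670.391ms=2b +167.598ms=1/2b
5) 837.989ms=5/2b +167.598ms=1/2b
6) 1005.587ms=3b +335.196ms=1b
7) 1340.782ms=4b +335.196ms=1b
8) 1675.978ms=5b +335.196ms=1b
9) 2011.173ms=6b +502.793ms=3/2b
10) 2513.966ms=15/2b +167.598ms=1/2b
11) 2681.564ms=8b +167.598ms=1/2b
12) 2849.162ms=17/2b +167.598ms=1/2b
Σ=9b of 9 (179bpm 3/8) — PASS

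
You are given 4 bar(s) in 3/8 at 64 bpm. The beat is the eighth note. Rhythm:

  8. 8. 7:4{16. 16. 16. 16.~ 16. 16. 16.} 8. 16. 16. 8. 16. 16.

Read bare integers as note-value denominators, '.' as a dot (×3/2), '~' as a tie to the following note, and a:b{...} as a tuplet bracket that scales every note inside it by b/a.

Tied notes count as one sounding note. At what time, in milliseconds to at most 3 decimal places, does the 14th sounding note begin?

1. 0.0ms @ 0 + 1406.25ms (3/2)
2. 1406.25ms @ 3/2 + 1406.25ms (3/2)
3. 2812.5ms @ 3 + 401.786ms (3/7)
4. 3214.286ms @ 24/7 + 401.786ms (3/7)
5. 3616.071ms @ 27/7 + 401.786ms (3/7)
6. 4017.857ms @ 30/7 + 803.571ms (6/7)
7. 4821.429ms @ 36/7 + 401.786ms (3/7)
8. 5223.214ms @ 39/7 + 401.786ms (3/7)
9. 5625.0ms @ 6 + 1406.25ms (3/2)
10. 7031.25ms @ 15/2 + 703.125ms (3/4)
11. 7734.375ms @ 33/4 + 703.125ms (3/4)
12. 8437.5ms @ 9 + 1406.25ms (3/2)
13. 9843.75ms @ 21/2 + 703.125ms (3/4)
14. 10546.875ms @ 45/4 + 703.125ms (3/4)

note 14 onset = 45/4b = 10546.875ms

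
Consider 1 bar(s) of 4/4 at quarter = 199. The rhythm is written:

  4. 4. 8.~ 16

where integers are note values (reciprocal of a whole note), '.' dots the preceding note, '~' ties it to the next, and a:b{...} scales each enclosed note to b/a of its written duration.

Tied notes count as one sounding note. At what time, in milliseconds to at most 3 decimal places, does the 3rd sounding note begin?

1. 0.0ms @ 0 + 452.261ms (3/2)
2. 452.261ms @ 3/2 + 452.261ms (3/2)
3. 904.523ms @ 3 + 301.508ms (1)

note 3 onset = 3b = 904.523ms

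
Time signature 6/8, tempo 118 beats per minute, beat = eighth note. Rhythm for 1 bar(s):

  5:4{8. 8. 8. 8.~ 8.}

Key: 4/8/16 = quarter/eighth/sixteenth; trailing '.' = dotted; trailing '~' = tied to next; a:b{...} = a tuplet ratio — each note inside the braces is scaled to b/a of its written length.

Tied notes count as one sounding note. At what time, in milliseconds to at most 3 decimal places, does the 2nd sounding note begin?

1. 0.0ms @ 0 + 610.169ms (6/5)
2. 610.169ms @ 6/5 + 610.169ms (6/5)
3. 1220.339ms @ 12/5 + 610.169ms (6/5)
4. 1830.508ms @ 18/5 + 1220.339ms (12/5)

note 2 onset = 6/5b = 610.169ms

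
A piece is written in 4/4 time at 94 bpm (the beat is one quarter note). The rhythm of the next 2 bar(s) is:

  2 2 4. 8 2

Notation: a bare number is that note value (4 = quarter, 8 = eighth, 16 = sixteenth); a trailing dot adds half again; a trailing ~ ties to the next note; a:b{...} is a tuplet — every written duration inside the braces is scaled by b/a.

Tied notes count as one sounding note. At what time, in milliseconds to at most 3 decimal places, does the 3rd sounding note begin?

note 3 onset = 4b = 2553.191ms

1. 0.0ms @ 0 + 1276.596ms (2)
2. 1276.596ms @ 2 + 1276.596ms (2)
3. 2553.191ms @ 4 + 957.447ms (3/2)
4. 3510.638ms @ 11/2 + 319.149ms (1/2)
5. 3829.787ms @ 6 + 1276.596ms (2)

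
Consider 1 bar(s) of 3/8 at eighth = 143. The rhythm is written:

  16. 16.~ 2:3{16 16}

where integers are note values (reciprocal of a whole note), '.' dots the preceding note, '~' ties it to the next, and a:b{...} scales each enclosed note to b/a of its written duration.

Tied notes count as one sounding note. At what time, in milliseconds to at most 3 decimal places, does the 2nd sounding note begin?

1. 0.0ms @ 0 + 314.685ms (3/4)
2. 314.685ms @ 3/4 + 629.371ms (3/2)
3. 944.056ms @ 9/4 + 314.685ms (3/4)

note 2 onset = 3/4b = 314.685ms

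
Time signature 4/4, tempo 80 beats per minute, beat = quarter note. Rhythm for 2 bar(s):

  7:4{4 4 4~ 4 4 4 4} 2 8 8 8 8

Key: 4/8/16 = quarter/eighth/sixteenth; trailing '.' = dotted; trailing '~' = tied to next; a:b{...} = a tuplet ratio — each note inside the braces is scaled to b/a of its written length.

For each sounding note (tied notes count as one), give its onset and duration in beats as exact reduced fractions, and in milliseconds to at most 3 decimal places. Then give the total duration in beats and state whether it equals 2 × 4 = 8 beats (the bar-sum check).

1) 0.0ms=0b +428.571ms=4/7b
2) 428.571ms=4/7b +428.571ms=4/7b
3) 857.143ms=8/7b +857.143ms=8/7b
4) 1714.286ms=16/7b +428.571ms=4/7b
5) 2142.857ms=20/7b +428.571ms=4/7b
6) 2571.429ms=24/7b +428.571ms=4/7b
7) 3000.0ms=4b +1500.0ms=2b
8) 4500.0ms=6b +375.0ms=1/2b
9) 4875.0ms=13/2b +375.0ms=1/2b
10) 5250.0ms=7b +375.0ms=1/2b
11) 5625.0ms=15/2b +375.0ms=1/2b
Σ=8b of 8 (80bpm 4/4) — PASS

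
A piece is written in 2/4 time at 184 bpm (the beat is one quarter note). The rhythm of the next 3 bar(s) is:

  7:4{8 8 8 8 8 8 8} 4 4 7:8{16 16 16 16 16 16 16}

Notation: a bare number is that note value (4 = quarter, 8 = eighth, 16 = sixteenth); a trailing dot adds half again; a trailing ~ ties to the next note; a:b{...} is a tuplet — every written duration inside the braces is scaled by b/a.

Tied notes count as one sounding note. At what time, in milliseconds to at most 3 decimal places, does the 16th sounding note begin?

note 16 onset = 40/7b = 1863.354ms

1. 0.0ms @ 0 + 93.168ms (2/7)
2. 93.168ms @ 2/7 + 93.168ms (2/7)
3. 186.335ms @ 4/7 + 93.168ms (2/7)
4. 279.503ms @ 6/7 + 93.168ms (2/7)
5. 372.671ms @ 8/7 + 93.168ms (2/7)
6. 465.839ms @ 10/7 + 93.168ms (2/7)
7. 559.006ms @ 12/7 + 93.168ms (2/7)
8. 652.174ms @ 2 + 326.087ms (1)
9. 978.261ms @ 3 + 326.087ms (1)
10. 1304.348ms @ 4 + 93.168ms (2/7)
11. 1397.516ms @ 30/7 + 93.168ms (2/7)
12. 1490.683ms @ 32/7 + 93.168ms (2/7)
13. 1583.851ms @ 34/7 + 93.168ms (2/7)
14. 1677.019ms @ 36/7 + 93.168ms (2/7)
15. 1770.186ms @ 38/7 + 93.168ms (2/7)
16. 1863.354ms @ 40/7 + 93.168ms (2/7)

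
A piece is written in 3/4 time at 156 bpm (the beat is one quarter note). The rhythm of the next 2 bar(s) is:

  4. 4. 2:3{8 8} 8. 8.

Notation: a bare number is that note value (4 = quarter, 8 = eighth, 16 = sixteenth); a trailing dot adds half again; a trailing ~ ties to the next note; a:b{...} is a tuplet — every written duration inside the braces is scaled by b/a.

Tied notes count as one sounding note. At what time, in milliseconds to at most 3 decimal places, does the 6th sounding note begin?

note 6 onset = 21/4b = 2019.231ms

1. 0.0ms @ 0 + 576.923ms (3/2)
2. 576.923ms @ 3/2 + 576.923ms (3/2)
3. 1153.846ms @ 3 + 288.462ms (3/4)
4. 1442.308ms @ 15/4 + 288.462ms (3/4)
5. 1730.769ms @ 9/2 + 288.462ms (3/4)
6. 2019.231ms @ 21/4 + 288.462ms (3/4)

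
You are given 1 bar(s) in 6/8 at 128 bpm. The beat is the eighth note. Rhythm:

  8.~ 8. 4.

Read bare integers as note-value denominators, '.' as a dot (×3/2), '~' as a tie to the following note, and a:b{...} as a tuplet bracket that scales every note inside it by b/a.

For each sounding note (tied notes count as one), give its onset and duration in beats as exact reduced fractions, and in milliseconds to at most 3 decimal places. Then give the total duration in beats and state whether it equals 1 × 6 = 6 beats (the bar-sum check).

1) 0.0ms=0b +1406.25ms=3b
2) 1406.25ms=3b +1406.25ms=3b
Σ=6b of 6 (128bpm 6/8) — PASS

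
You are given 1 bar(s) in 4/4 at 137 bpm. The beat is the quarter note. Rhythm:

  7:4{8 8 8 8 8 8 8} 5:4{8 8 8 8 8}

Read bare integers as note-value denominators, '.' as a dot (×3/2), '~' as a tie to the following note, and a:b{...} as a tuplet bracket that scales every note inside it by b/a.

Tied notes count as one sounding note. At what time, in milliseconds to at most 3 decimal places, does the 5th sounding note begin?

note 5 onset = 8/7b = 500.521ms

1. 0.0ms @ 0 + 125.13ms (2/7)
2. 125.13ms @ 2/7 + 125.13ms (2/7)
3. 250.261ms @ 4/7 + 125.13ms (2/7)
4. 375.391ms @ 6/7 + 125.13ms (2/7)
5. 500.521ms @ 8/7 + 125.13ms (2/7)
6. 625.652ms @ 10/7 + 125.13ms (2/7)
7. 750.782ms @ 12/7 + 125.13ms (2/7)
8. 875.912ms @ 2 + 175.182ms (2/5)
9. 1051.095ms @ 12/5 + 175.182ms (2/5)
10. 1226.277ms @ 14/5 + 175.182ms (2/5)
11. 1401.46ms @ 16/5 + 175.182ms (2/5)
12. 1576.642ms @ 18/5 + 175.182ms (2/5)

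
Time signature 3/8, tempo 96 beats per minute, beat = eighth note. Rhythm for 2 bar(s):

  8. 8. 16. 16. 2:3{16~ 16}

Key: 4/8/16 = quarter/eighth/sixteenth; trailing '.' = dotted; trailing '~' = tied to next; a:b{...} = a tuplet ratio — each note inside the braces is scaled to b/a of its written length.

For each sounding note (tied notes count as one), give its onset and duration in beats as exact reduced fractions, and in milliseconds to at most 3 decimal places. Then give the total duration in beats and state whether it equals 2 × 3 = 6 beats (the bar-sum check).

1) 0.0ms=0b +937.5ms=3/2b
2) 937.5ms=3/2b +937.5ms=3/2b
3) 1875.0ms=3b +468.75ms=3/4b
4) 2343.75ms=15/4b +468.75ms=3/4b
5) 2812.5ms=9/2b +937.5ms=3/2b
Σ=6b of 6 (96bpm 3/8) — PASS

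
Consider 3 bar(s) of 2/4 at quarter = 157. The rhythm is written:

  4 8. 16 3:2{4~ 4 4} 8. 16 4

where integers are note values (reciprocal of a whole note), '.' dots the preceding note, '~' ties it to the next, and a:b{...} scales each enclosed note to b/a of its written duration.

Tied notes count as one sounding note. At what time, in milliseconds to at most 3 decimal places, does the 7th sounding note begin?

1. 0.0ms @ 0 + 382.166ms (1)
2. 382.166ms @ 1 + 286.624ms (3/4)
3. 668.79ms @ 7/4 + 95.541ms (1/4)
4. 764.331ms @ 2 + 509.554ms (4/3)
5. 1273.885ms @ 10/3 + 254.777ms (2/3)
6. 1528.662ms @ 4 + 286.624ms (3/4)
7. 1815.287ms @ 19/4 + 95.541ms (1/4)
8. 1910.828ms @ 5 + 382.166ms (1)

note 7 onset = 19/4b = 1815.287ms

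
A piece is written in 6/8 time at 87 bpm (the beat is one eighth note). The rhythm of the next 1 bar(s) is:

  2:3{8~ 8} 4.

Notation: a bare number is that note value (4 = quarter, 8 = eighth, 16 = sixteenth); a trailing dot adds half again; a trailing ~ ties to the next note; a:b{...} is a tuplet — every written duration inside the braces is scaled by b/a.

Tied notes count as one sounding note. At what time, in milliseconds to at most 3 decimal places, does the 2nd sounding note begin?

1. 0.0ms @ 0 + 2068.966ms (3)
2. 2068.966ms @ 3 + 2068.966ms (3)

note 2 onset = 3b = 2068.966ms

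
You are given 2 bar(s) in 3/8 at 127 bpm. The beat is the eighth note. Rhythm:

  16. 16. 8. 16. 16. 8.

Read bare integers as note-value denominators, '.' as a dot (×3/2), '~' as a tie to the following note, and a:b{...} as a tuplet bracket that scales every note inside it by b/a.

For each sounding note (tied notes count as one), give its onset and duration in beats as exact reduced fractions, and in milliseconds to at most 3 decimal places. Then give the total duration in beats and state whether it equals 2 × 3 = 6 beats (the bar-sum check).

1) 0.0ms=0b +354.331ms=3/4b
2) 354.331ms=3/4b +354.331ms=3/4b
3) 708.661ms=3/2b +708.661ms=3/2b
4) 1417.323ms=3b +354.331ms=3/4b
5) 1771.654ms=15/4b +354.331ms=3/4b
6) 2125.984ms=9/2b +708.661ms=3/2b
Σ=6b of 6 (127bpm 3/8) — PASS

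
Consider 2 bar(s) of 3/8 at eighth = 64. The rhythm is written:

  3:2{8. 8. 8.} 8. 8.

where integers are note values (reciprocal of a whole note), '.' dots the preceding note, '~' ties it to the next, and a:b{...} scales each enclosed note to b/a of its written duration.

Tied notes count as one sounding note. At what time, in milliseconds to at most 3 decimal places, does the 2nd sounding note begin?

1. 0.0ms @ 0 + 937.5ms (1)
2. 937.5ms @ 1 + 937.5ms (1)
3. 1875.0ms @ 2 + 937.5ms (1)
4. 2812.5ms @ 3 + 1406.25ms (3/2)
5. 4218.75ms @ 9/2 + 1406.25ms (3/2)

note 2 onset = 1b = 937.5ms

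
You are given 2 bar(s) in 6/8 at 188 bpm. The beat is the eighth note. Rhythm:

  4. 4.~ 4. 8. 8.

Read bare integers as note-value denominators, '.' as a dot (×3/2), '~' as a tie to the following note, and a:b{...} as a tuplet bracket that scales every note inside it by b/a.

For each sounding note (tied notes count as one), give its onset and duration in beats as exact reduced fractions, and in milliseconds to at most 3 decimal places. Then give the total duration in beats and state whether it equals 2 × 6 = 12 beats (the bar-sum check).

1) 0.0ms=0b +957.447ms=3b
2) 957.447ms=3b +1914.894ms=6b
3) 2872.34ms=9b +478.723ms=3/2b
4) 3351.064ms=21/2b +478.723ms=3/2b
Σ=12b of 12 (188bpm 6/8) — PASS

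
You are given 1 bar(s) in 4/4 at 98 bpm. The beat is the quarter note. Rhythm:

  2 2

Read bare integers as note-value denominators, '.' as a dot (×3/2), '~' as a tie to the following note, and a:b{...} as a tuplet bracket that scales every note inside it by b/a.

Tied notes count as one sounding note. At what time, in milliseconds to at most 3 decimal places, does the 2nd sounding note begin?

note 2 onset = 2b = 1224.49ms

1. 0.0ms @ 0 + 1224.49ms (2)
2. 1224.49ms @ 2 + 1224.49ms (2)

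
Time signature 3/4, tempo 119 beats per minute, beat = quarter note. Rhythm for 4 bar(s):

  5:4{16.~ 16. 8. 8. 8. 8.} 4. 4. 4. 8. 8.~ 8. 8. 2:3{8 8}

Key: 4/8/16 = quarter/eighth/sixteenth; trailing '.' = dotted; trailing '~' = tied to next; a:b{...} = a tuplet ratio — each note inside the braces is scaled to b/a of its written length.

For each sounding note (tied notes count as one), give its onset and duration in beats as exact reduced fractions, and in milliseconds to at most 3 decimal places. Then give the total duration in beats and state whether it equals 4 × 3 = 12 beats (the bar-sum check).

1) 0.0ms=0b +302.521ms=3/5b
2) 302.521ms=3/5b +302.521ms=3/5b
3) 605.042ms=6/5b +302.521ms=3/5b
4) 907.563ms=9/5b +302.521ms=3/5b
5) 1210.084ms=12/5b +302.521ms=3/5b
6) 1512.605ms=3b +756.303ms=3/2b
7) 2268.908ms=9/2b +756.303ms=3/2b
8) 3025.21ms=6b +756.303ms=3/2b
9) 3781.513ms=15/2b +378.151ms=3/4b
10) 4159.664ms=33/4b +756.303ms=3/2b
11) 4915.966ms=39/4b +378.151ms=3/4b
12) 5294.118ms=21/2b +378.151ms=3/4b
13) 5672.269ms=45/4b +378.151ms=3/4b
Σ=12b of 12 (119bpm 3/4) — PASS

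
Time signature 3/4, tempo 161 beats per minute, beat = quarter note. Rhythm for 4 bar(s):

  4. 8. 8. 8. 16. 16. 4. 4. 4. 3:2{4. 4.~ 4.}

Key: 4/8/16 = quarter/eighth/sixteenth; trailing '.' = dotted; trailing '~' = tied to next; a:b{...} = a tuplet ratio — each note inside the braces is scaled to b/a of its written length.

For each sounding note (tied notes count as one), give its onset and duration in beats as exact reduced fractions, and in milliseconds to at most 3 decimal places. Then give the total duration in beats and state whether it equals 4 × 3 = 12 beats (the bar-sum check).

1) 0.0ms=0b +559.006ms=3/2b
2) 559.006ms=3/2b +279.503ms=3/4b
3) 838.509ms=9/4b +279.503ms=3/4b
4) 1118.012ms=3b +279.503ms=3/4b
5) 1397.516ms=15/4b +139.752ms=3/8b
6) 1537.267ms=33/8b +139.752ms=3/8b
7) 1677.019ms=9/2b +559.006ms=3/2b
8) 2236.025ms=6b +559.006ms=3/2b
9) 2795.031ms=15/2b +559.006ms=3/2b
10) 3354.037ms=9b +372.671ms=1b
11) 3726.708ms=10b +745.342ms=2b
Σ=12b of 12 (161bpm 3/4) — PASS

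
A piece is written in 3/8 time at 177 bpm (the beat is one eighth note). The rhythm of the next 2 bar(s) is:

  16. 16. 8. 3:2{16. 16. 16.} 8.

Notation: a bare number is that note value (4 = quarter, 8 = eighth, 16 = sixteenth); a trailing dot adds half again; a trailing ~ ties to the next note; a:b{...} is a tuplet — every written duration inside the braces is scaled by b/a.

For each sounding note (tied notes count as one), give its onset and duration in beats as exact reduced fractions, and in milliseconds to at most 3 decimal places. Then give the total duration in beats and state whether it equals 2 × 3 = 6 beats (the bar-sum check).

1) 0.0ms=0b +254.237ms=3/4b
2) 254.237ms=3/4b +254.237ms=3/4b
3) 508.475ms=3/2b +508.475ms=3/2b
4) 1016.949ms=3b +169.492ms=1/2b
5) 1186.441ms=7/2b +169.492ms=1/2b
6) 1355.932ms=4b +169.492ms=1/2b
7) 1525.424ms=9/2b +508.475ms=3/2b
Σ=6b of 6 (177bpm 3/8) — PASS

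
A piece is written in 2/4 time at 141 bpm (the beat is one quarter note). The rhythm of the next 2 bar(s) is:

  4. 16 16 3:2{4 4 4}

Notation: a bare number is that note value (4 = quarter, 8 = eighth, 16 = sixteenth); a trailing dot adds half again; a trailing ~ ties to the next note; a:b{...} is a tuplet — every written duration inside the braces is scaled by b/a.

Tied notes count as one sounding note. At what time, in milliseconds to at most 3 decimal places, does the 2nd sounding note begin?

note 2 onset = 3/2b = 638.298ms

1. 0.0ms @ 0 + 638.298ms (3/2)
2. 638.298ms @ 3/2 + 106.383ms (1/4)
3. 744.681ms @ 7/4 + 106.383ms (1/4)
4. 851.064ms @ 2 + 283.688ms (2/3)
5. 1134.752ms @ 8/3 + 283.688ms (2/3)
6. 1418.44ms @ 10/3 + 283.688ms (2/3)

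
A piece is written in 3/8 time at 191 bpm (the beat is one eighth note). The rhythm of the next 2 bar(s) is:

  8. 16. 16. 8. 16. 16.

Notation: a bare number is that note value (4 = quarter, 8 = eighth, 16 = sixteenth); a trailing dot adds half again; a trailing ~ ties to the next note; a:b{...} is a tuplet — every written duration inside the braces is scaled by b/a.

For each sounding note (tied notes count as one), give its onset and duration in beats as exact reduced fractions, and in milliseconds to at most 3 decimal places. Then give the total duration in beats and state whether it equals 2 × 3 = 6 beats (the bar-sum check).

1) 0.0ms=0b +471.204ms=3/2b
2) 471.204ms=3/2b +235.602ms=3/4b
3) 706.806ms=9/4b +235.602ms=3/4b
4) 942.408ms=3b +471.204ms=3/2b
5) 1413.613ms=9/2b +235.602ms=3/4b
6) 1649.215ms=21/4b +235.602ms=3/4b
Σ=6b of 6 (191bpm 3/8) — PASS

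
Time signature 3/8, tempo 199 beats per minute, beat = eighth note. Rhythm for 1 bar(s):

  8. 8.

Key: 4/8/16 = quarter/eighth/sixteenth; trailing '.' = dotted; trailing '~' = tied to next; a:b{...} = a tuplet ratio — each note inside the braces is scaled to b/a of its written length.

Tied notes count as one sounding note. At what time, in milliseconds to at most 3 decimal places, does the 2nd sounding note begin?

note 2 onset = 3/2b = 452.261ms

1. 0.0ms @ 0 + 452.261ms (3/2)
2. 452.261ms @ 3/2 + 452.261ms (3/2)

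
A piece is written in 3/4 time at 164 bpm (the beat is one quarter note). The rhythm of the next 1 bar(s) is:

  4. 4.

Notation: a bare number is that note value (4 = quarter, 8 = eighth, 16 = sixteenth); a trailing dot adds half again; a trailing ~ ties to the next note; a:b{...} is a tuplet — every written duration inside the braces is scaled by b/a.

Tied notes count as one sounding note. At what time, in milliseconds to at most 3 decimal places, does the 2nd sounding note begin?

note 2 onset = 3/2b = 548.78ms

1. 0.0ms @ 0 + 548.78ms (3/2)
2. 548.78ms @ 3/2 + 548.78ms (3/2)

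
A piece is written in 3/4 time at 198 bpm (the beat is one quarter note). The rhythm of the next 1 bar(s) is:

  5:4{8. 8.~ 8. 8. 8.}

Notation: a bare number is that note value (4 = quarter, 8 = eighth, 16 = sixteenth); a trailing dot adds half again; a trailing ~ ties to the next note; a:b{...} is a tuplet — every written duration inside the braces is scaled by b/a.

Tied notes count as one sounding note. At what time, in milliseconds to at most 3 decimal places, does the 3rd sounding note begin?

1. 0.0ms @ 0 + 181.818ms (3/5)
2. 181.818ms @ 3/5 + 363.636ms (6/5)
3. 545.455ms @ 9/5 + 181.818ms (3/5)
4. 727.273ms @ 12/5 + 181.818ms (3/5)

note 3 onset = 9/5b = 545.455ms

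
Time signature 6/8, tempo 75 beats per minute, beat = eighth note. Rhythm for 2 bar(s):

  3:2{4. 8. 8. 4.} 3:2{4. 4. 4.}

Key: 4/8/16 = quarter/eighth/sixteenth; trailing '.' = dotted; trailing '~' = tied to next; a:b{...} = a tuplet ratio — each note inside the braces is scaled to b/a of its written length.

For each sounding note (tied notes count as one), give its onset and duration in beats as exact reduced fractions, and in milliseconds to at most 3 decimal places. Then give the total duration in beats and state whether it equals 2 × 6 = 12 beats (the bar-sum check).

1) 0.0ms=0b +1600.0ms=2b
2) 1600.0ms=2b +800.0ms=1b
3) 2400.0ms=3b +800.0ms=1b
4) 3200.0ms=4b +1600.0ms=2b
5) 4800.0ms=6b +1600.0ms=2b
6) 6400.0ms=8b +1600.0ms=2b
7) 8000.0ms=10b +1600.0ms=2b
Σ=12b of 12 (75bpm 6/8) — PASS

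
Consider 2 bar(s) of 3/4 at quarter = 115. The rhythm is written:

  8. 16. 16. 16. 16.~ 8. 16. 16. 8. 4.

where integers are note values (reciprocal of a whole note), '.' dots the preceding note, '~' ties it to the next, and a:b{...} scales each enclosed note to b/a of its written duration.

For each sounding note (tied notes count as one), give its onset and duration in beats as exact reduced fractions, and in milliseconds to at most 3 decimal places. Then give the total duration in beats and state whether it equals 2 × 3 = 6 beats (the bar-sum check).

1) 0.0ms=0b +391.304ms=3/4b
2) 391.304ms=3/4b +195.652ms=3/8b
3) 586.957ms=9/8b +195.652ms=3/8b
4) 782.609ms=3/2b +195.652ms=3/8b
5) 978.261ms=15/8b +586.957ms=9/8b
6) 1565.217ms=3b +195.652ms=3/8b
7) 1760.87ms=27/8b +195.652ms=3/8b
8) 1956.522ms=15/4b +391.304ms=3/4b
9) 2347.826ms=9/2b +782.609ms=3/2b
Σ=6b of 6 (115bpm 3/4) — PASS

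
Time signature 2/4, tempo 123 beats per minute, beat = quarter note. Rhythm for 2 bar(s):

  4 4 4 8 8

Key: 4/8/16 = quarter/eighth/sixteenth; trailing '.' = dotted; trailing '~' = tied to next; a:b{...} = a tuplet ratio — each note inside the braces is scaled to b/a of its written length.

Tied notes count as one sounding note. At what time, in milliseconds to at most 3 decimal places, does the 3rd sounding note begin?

note 3 onset = 2b = 975.61ms

1. 0.0ms @ 0 + 487.805ms (1)
2. 487.805ms @ 1 + 487.805ms (1)
3. 975.61ms @ 2 + 487.805ms (1)
4. 1463.415ms @ 3 + 243.902ms (1/2)
5. 1707.317ms @ 7/2 + 243.902ms (1/2)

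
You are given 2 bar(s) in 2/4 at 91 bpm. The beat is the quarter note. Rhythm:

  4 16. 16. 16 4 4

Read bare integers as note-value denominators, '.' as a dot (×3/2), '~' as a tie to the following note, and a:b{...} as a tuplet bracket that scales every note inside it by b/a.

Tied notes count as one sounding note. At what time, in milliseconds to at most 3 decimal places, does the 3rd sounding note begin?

note 3 onset = 11/8b = 906.593ms

1. 0.0ms @ 0 + 659.341ms (1)
2. 659.341ms @ 1 + 247.253ms (3/8)
3. 906.593ms @ 11/8 + 247.253ms (3/8)
4. 1153.846ms @ 7/4 + 164.835ms (1/4)
5. 1318.681ms @ 2 + 659.341ms (1)
6. 1978.022ms @ 3 + 659.341ms (1)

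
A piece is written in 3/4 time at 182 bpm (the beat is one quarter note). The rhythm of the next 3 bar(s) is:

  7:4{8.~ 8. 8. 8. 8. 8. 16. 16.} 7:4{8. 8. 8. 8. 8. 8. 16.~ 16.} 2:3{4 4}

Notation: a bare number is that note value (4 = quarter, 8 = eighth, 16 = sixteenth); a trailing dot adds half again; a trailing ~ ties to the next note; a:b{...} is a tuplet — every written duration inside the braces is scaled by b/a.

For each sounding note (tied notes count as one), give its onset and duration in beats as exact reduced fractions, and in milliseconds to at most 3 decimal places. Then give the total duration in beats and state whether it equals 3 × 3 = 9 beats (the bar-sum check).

1) 0.0ms=0b +282.575ms=6/7b
2) 282.575ms=6/7b +141.287ms=3/7b
3) 423.862ms=9/7b +141.287ms=3/7b
4) 565.149ms=12/7b +141.287ms=3/7b
5) 706.436ms=15/7b +141.287ms=3/7b
6) 847.724ms=18/7b +70.644ms=3/14b
7) 918.367ms=39/14b +70.644ms=3/14b
8) 989.011ms=3b +141.287ms=3/7b
9) 1130.298ms=24/7b +141.287ms=3/7b
10) 1271.586ms=27/7b +141.287ms=3/7b
11) 1412.873ms=30/7b +141.287ms=3/7b
12) 1554.16ms=33/7b +141.287ms=3/7b
13) 1695.447ms=36/7b +141.287ms=3/7b
14) 1836.735ms=39/7b +141.287ms=3/7b
15) 1978.022ms=6b +494.505ms=3/2b
16) 2472.527ms=15/2b +494.505ms=3/2b
Σ=9b of 9 (182bpm 3/4) — PASS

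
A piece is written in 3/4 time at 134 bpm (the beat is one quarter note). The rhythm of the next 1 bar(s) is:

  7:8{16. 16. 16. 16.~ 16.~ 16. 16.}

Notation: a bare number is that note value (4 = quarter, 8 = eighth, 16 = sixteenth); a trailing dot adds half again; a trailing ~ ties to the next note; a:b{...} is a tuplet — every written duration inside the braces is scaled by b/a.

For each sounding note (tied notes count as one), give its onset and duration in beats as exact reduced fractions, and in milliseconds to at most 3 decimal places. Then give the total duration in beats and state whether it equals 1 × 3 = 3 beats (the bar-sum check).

1) 0.0ms=0b +191.898ms=3/7b
2) 191.898ms=3/7b +191.898ms=3/7b
3) 383.795ms=6/7b +191.898ms=3/7b
4) 575.693ms=9/7b +575.693ms=9/7b
5) 1151.386ms=18/7b +191.898ms=3/7b
Σ=3b of 3 (134bpm 3/4) — PASS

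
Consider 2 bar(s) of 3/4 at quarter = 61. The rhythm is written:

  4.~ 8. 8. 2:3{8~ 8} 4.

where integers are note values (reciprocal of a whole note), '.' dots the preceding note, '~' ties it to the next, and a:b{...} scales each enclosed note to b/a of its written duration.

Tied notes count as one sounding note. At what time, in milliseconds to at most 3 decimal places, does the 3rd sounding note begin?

1. 0.0ms @ 0 + 2213.115ms (9/4)
2. 2213.115ms @ 9/4 + 737.705ms (3/4)
3. 2950.82ms @ 3 + 1475.41ms (3/2)
4. 4426.23ms @ 9/2 + 1475.41ms (3/2)

note 3 onset = 3b = 2950.82ms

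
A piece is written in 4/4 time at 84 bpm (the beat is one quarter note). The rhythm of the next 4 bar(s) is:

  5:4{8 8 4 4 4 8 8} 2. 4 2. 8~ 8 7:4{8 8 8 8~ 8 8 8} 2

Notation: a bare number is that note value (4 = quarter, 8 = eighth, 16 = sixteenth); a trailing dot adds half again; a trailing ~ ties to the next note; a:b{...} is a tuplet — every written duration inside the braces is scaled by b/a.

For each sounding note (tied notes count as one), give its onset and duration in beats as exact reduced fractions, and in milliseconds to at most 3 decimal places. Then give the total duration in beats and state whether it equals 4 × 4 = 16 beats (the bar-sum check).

1) 0.0ms=0b +285.714ms=2/5b
2) 285.714ms=2/5b +285.714ms=2/5b
3) 571.429ms=4/5b +571.429ms=4/5b
4) 1142.857ms=8/5b +571.429ms=4/5b
5) 1714.286ms=12/5b +571.429ms=4/5b
6) 2285.714ms=16/5b +285.714ms=2/5b
7) 2571.429ms=18/5b +285.714ms=2/5b
8) 2857.143ms=4b +2142.857ms=3b
9) 5000.0ms=7b +714.286ms=1b
10) 5714.286ms=8b +2142.857ms=3b
11) 7857.143ms=11b +714.286ms=1b
12) 8571.429ms=12b +204.082ms=2/7b
13) 8775.51ms=86/7b +204.082ms=2/7b
14) 8979.592ms=88/7b +204.082ms=2/7b
15) 9183.673ms=90/7b +408.163ms=4/7b
16) 9591.837ms=94/7b +204.082ms=2/7b
17) 9795.918ms=96/7b +204.082ms=2/7b
18) 10000.0ms=14b +1428.571ms=2b
Σ=16b of 16 (84bpm 4/4) — PASS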